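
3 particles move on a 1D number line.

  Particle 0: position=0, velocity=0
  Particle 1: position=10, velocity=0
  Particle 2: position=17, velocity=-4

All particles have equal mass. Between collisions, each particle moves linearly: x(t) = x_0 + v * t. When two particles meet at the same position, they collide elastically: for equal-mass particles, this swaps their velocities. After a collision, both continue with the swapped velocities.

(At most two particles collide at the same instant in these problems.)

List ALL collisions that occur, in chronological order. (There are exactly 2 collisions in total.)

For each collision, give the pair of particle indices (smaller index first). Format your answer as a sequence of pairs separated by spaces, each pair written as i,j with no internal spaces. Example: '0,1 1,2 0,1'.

Answer: 1,2 0,1

Derivation:
Collision at t=7/4: particles 1 and 2 swap velocities; positions: p0=0 p1=10 p2=10; velocities now: v0=0 v1=-4 v2=0
Collision at t=17/4: particles 0 and 1 swap velocities; positions: p0=0 p1=0 p2=10; velocities now: v0=-4 v1=0 v2=0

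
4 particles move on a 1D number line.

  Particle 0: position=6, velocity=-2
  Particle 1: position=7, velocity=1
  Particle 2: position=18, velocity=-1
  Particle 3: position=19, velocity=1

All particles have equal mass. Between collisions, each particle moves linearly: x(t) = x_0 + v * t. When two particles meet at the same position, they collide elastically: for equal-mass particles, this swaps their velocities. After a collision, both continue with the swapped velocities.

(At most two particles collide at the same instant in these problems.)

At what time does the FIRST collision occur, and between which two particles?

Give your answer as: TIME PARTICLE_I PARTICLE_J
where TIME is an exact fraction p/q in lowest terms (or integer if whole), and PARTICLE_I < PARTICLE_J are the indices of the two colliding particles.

Pair (0,1): pos 6,7 vel -2,1 -> not approaching (rel speed -3 <= 0)
Pair (1,2): pos 7,18 vel 1,-1 -> gap=11, closing at 2/unit, collide at t=11/2
Pair (2,3): pos 18,19 vel -1,1 -> not approaching (rel speed -2 <= 0)
Earliest collision: t=11/2 between 1 and 2

Answer: 11/2 1 2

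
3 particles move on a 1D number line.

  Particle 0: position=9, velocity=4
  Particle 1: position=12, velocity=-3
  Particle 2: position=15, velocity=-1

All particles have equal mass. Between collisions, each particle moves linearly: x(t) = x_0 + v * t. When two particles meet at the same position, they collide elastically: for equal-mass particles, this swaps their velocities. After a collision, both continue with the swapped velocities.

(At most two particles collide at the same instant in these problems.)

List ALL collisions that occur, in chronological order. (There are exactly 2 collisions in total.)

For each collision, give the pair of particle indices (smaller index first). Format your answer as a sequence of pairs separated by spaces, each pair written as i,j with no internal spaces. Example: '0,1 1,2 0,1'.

Answer: 0,1 1,2

Derivation:
Collision at t=3/7: particles 0 and 1 swap velocities; positions: p0=75/7 p1=75/7 p2=102/7; velocities now: v0=-3 v1=4 v2=-1
Collision at t=6/5: particles 1 and 2 swap velocities; positions: p0=42/5 p1=69/5 p2=69/5; velocities now: v0=-3 v1=-1 v2=4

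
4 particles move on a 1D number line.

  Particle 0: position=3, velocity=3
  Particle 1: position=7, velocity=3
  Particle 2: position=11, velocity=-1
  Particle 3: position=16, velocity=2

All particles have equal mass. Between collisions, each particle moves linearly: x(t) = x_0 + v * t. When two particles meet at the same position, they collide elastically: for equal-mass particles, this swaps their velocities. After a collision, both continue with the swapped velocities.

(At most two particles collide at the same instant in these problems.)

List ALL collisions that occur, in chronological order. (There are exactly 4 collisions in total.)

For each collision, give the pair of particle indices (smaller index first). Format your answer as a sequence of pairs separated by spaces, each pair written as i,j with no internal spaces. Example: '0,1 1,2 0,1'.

Answer: 1,2 0,1 2,3 1,2

Derivation:
Collision at t=1: particles 1 and 2 swap velocities; positions: p0=6 p1=10 p2=10 p3=18; velocities now: v0=3 v1=-1 v2=3 v3=2
Collision at t=2: particles 0 and 1 swap velocities; positions: p0=9 p1=9 p2=13 p3=20; velocities now: v0=-1 v1=3 v2=3 v3=2
Collision at t=9: particles 2 and 3 swap velocities; positions: p0=2 p1=30 p2=34 p3=34; velocities now: v0=-1 v1=3 v2=2 v3=3
Collision at t=13: particles 1 and 2 swap velocities; positions: p0=-2 p1=42 p2=42 p3=46; velocities now: v0=-1 v1=2 v2=3 v3=3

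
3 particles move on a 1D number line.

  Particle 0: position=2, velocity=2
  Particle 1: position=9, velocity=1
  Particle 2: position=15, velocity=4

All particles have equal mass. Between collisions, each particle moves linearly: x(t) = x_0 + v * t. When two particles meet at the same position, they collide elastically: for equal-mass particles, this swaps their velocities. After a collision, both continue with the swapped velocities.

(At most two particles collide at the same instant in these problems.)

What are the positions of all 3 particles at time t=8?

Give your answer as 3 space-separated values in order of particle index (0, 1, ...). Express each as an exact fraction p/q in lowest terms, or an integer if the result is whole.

Collision at t=7: particles 0 and 1 swap velocities; positions: p0=16 p1=16 p2=43; velocities now: v0=1 v1=2 v2=4
Advance to t=8 (no further collisions before then); velocities: v0=1 v1=2 v2=4; positions = 17 18 47

Answer: 17 18 47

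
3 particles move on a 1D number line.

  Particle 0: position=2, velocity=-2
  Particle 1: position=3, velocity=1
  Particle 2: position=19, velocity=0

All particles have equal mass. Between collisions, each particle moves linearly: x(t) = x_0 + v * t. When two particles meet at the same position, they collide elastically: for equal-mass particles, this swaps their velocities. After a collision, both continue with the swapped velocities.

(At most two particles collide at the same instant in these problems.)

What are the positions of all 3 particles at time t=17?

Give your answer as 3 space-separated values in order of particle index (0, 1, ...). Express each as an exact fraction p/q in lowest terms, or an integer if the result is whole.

Collision at t=16: particles 1 and 2 swap velocities; positions: p0=-30 p1=19 p2=19; velocities now: v0=-2 v1=0 v2=1
Advance to t=17 (no further collisions before then); velocities: v0=-2 v1=0 v2=1; positions = -32 19 20

Answer: -32 19 20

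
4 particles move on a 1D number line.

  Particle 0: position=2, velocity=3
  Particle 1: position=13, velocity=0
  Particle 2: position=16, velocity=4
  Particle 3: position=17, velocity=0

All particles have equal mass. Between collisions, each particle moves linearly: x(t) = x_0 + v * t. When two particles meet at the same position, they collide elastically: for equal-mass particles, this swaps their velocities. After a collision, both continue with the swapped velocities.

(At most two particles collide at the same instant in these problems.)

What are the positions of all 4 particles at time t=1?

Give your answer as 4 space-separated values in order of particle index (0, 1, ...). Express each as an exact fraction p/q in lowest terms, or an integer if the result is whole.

Collision at t=1/4: particles 2 and 3 swap velocities; positions: p0=11/4 p1=13 p2=17 p3=17; velocities now: v0=3 v1=0 v2=0 v3=4
Advance to t=1 (no further collisions before then); velocities: v0=3 v1=0 v2=0 v3=4; positions = 5 13 17 20

Answer: 5 13 17 20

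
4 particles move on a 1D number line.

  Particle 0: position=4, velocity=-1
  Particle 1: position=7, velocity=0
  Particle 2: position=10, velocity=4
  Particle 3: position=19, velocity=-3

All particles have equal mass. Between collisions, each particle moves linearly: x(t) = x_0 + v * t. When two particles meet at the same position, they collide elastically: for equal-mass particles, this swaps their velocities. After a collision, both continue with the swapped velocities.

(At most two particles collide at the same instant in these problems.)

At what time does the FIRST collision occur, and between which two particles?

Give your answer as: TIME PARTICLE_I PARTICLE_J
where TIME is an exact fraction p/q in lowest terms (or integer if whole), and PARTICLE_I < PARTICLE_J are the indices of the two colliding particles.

Pair (0,1): pos 4,7 vel -1,0 -> not approaching (rel speed -1 <= 0)
Pair (1,2): pos 7,10 vel 0,4 -> not approaching (rel speed -4 <= 0)
Pair (2,3): pos 10,19 vel 4,-3 -> gap=9, closing at 7/unit, collide at t=9/7
Earliest collision: t=9/7 between 2 and 3

Answer: 9/7 2 3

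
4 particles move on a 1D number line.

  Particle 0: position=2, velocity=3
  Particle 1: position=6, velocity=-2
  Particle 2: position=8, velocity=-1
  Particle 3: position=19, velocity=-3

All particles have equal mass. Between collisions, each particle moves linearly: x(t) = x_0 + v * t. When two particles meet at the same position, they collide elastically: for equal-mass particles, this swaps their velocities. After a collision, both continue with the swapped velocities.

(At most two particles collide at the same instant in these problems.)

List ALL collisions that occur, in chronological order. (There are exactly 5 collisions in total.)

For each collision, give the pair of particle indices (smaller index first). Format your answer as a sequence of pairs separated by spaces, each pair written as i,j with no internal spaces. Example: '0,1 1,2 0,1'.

Collision at t=4/5: particles 0 and 1 swap velocities; positions: p0=22/5 p1=22/5 p2=36/5 p3=83/5; velocities now: v0=-2 v1=3 v2=-1 v3=-3
Collision at t=3/2: particles 1 and 2 swap velocities; positions: p0=3 p1=13/2 p2=13/2 p3=29/2; velocities now: v0=-2 v1=-1 v2=3 v3=-3
Collision at t=17/6: particles 2 and 3 swap velocities; positions: p0=1/3 p1=31/6 p2=21/2 p3=21/2; velocities now: v0=-2 v1=-1 v2=-3 v3=3
Collision at t=11/2: particles 1 and 2 swap velocities; positions: p0=-5 p1=5/2 p2=5/2 p3=37/2; velocities now: v0=-2 v1=-3 v2=-1 v3=3
Collision at t=13: particles 0 and 1 swap velocities; positions: p0=-20 p1=-20 p2=-5 p3=41; velocities now: v0=-3 v1=-2 v2=-1 v3=3

Answer: 0,1 1,2 2,3 1,2 0,1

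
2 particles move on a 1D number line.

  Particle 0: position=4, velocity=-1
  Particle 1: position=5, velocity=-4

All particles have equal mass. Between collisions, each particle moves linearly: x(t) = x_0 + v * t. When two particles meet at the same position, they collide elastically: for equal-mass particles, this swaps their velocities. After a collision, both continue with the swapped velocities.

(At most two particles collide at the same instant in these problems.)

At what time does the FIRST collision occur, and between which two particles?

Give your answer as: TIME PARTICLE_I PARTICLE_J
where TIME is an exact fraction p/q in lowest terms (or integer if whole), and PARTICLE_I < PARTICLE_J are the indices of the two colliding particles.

Pair (0,1): pos 4,5 vel -1,-4 -> gap=1, closing at 3/unit, collide at t=1/3
Earliest collision: t=1/3 between 0 and 1

Answer: 1/3 0 1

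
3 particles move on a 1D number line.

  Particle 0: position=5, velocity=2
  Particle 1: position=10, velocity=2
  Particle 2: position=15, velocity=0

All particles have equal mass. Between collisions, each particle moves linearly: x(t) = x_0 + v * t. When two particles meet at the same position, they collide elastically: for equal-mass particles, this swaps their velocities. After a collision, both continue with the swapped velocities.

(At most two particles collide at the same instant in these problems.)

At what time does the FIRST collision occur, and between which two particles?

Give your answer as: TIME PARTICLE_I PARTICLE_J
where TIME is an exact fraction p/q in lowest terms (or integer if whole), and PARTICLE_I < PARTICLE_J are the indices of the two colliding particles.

Answer: 5/2 1 2

Derivation:
Pair (0,1): pos 5,10 vel 2,2 -> not approaching (rel speed 0 <= 0)
Pair (1,2): pos 10,15 vel 2,0 -> gap=5, closing at 2/unit, collide at t=5/2
Earliest collision: t=5/2 between 1 and 2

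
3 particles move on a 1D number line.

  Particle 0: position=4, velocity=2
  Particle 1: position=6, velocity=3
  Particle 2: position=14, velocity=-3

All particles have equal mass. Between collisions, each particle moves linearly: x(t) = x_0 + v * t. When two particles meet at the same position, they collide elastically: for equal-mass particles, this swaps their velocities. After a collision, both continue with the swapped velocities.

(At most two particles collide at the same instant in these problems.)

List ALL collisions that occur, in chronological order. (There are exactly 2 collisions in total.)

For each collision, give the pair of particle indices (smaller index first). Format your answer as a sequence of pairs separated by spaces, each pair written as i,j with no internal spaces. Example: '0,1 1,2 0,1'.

Collision at t=4/3: particles 1 and 2 swap velocities; positions: p0=20/3 p1=10 p2=10; velocities now: v0=2 v1=-3 v2=3
Collision at t=2: particles 0 and 1 swap velocities; positions: p0=8 p1=8 p2=12; velocities now: v0=-3 v1=2 v2=3

Answer: 1,2 0,1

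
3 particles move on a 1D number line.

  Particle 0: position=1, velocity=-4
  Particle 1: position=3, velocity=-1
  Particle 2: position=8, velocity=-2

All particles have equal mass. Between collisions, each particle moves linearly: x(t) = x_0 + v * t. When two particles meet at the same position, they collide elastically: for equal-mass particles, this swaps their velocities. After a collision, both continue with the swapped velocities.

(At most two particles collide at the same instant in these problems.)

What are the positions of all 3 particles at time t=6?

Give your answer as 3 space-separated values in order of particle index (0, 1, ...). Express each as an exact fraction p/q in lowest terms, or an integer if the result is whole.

Answer: -23 -4 -3

Derivation:
Collision at t=5: particles 1 and 2 swap velocities; positions: p0=-19 p1=-2 p2=-2; velocities now: v0=-4 v1=-2 v2=-1
Advance to t=6 (no further collisions before then); velocities: v0=-4 v1=-2 v2=-1; positions = -23 -4 -3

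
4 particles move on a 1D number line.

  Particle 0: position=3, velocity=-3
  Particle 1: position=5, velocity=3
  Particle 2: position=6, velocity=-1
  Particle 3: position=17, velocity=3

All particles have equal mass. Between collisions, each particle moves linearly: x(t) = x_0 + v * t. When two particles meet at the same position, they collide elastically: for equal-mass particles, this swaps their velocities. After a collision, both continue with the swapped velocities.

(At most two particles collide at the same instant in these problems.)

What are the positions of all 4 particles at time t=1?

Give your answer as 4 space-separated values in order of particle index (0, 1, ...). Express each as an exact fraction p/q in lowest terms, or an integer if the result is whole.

Answer: 0 5 8 20

Derivation:
Collision at t=1/4: particles 1 and 2 swap velocities; positions: p0=9/4 p1=23/4 p2=23/4 p3=71/4; velocities now: v0=-3 v1=-1 v2=3 v3=3
Advance to t=1 (no further collisions before then); velocities: v0=-3 v1=-1 v2=3 v3=3; positions = 0 5 8 20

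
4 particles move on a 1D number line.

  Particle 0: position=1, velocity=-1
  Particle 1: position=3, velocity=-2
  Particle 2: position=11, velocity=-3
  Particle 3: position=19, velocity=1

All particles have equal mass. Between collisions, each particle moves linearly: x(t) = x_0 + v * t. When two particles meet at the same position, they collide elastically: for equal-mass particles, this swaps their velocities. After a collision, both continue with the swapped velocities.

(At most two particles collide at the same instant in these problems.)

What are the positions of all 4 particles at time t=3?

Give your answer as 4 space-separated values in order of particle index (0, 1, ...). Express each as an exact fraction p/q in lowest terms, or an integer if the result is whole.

Collision at t=2: particles 0 and 1 swap velocities; positions: p0=-1 p1=-1 p2=5 p3=21; velocities now: v0=-2 v1=-1 v2=-3 v3=1
Advance to t=3 (no further collisions before then); velocities: v0=-2 v1=-1 v2=-3 v3=1; positions = -3 -2 2 22

Answer: -3 -2 2 22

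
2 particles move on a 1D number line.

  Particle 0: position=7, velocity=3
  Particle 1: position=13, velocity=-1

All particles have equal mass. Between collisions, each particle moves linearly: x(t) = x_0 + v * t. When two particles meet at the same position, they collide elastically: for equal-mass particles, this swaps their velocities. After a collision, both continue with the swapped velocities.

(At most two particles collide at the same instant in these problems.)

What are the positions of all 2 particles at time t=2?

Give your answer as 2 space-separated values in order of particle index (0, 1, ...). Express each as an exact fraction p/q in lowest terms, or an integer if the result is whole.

Answer: 11 13

Derivation:
Collision at t=3/2: particles 0 and 1 swap velocities; positions: p0=23/2 p1=23/2; velocities now: v0=-1 v1=3
Advance to t=2 (no further collisions before then); velocities: v0=-1 v1=3; positions = 11 13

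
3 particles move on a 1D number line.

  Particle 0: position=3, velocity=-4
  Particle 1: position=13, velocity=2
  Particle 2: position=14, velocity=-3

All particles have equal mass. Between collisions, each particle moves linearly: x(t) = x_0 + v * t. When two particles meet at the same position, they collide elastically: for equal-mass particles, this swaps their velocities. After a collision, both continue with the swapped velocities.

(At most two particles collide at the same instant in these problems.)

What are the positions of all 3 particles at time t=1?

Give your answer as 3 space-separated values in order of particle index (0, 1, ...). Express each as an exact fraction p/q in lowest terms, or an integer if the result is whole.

Collision at t=1/5: particles 1 and 2 swap velocities; positions: p0=11/5 p1=67/5 p2=67/5; velocities now: v0=-4 v1=-3 v2=2
Advance to t=1 (no further collisions before then); velocities: v0=-4 v1=-3 v2=2; positions = -1 11 15

Answer: -1 11 15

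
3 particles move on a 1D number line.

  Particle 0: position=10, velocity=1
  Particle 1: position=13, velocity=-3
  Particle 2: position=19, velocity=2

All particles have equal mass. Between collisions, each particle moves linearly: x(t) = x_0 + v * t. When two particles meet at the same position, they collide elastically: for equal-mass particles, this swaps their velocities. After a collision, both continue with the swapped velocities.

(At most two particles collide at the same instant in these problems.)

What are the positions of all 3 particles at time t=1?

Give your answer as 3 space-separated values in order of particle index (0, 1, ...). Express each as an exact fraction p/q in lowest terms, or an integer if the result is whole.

Answer: 10 11 21

Derivation:
Collision at t=3/4: particles 0 and 1 swap velocities; positions: p0=43/4 p1=43/4 p2=41/2; velocities now: v0=-3 v1=1 v2=2
Advance to t=1 (no further collisions before then); velocities: v0=-3 v1=1 v2=2; positions = 10 11 21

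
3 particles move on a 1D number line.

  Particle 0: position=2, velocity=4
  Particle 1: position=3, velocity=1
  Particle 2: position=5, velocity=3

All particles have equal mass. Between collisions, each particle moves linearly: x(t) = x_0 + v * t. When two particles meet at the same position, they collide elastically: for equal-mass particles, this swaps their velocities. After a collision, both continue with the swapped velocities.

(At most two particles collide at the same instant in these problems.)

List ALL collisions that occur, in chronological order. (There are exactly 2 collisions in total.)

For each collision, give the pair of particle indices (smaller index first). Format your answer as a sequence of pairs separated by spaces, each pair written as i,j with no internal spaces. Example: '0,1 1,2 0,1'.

Answer: 0,1 1,2

Derivation:
Collision at t=1/3: particles 0 and 1 swap velocities; positions: p0=10/3 p1=10/3 p2=6; velocities now: v0=1 v1=4 v2=3
Collision at t=3: particles 1 and 2 swap velocities; positions: p0=6 p1=14 p2=14; velocities now: v0=1 v1=3 v2=4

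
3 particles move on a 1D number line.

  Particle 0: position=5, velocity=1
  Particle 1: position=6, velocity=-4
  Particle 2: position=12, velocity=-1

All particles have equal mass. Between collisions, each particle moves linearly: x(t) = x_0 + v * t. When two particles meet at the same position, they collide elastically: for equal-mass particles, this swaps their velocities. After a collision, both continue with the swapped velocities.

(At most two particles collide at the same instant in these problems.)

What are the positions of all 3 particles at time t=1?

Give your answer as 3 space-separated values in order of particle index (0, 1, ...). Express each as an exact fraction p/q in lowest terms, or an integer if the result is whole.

Answer: 2 6 11

Derivation:
Collision at t=1/5: particles 0 and 1 swap velocities; positions: p0=26/5 p1=26/5 p2=59/5; velocities now: v0=-4 v1=1 v2=-1
Advance to t=1 (no further collisions before then); velocities: v0=-4 v1=1 v2=-1; positions = 2 6 11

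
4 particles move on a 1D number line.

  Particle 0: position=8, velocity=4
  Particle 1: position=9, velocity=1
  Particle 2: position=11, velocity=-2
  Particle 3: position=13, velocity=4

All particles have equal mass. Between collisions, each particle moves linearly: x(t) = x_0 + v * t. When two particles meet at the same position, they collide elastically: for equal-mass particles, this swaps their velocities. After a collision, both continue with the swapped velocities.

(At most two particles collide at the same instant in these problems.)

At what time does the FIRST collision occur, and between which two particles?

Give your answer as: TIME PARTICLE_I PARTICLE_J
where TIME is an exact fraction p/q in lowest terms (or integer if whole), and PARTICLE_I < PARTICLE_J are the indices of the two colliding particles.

Pair (0,1): pos 8,9 vel 4,1 -> gap=1, closing at 3/unit, collide at t=1/3
Pair (1,2): pos 9,11 vel 1,-2 -> gap=2, closing at 3/unit, collide at t=2/3
Pair (2,3): pos 11,13 vel -2,4 -> not approaching (rel speed -6 <= 0)
Earliest collision: t=1/3 between 0 and 1

Answer: 1/3 0 1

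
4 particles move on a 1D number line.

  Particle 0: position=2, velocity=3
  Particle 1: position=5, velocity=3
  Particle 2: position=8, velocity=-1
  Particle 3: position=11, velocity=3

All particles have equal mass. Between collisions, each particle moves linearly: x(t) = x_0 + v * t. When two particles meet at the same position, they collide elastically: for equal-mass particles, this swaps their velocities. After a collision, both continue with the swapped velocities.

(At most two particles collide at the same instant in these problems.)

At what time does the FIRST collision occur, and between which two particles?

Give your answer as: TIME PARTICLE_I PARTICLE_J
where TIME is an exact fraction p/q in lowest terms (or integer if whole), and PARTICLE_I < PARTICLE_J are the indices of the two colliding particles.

Pair (0,1): pos 2,5 vel 3,3 -> not approaching (rel speed 0 <= 0)
Pair (1,2): pos 5,8 vel 3,-1 -> gap=3, closing at 4/unit, collide at t=3/4
Pair (2,3): pos 8,11 vel -1,3 -> not approaching (rel speed -4 <= 0)
Earliest collision: t=3/4 between 1 and 2

Answer: 3/4 1 2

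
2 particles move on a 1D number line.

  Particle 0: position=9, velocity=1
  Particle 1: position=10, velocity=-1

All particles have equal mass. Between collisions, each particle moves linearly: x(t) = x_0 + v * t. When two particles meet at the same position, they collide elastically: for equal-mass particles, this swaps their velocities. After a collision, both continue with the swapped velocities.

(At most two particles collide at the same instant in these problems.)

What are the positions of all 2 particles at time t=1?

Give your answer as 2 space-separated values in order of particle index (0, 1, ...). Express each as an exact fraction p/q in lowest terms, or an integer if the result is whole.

Answer: 9 10

Derivation:
Collision at t=1/2: particles 0 and 1 swap velocities; positions: p0=19/2 p1=19/2; velocities now: v0=-1 v1=1
Advance to t=1 (no further collisions before then); velocities: v0=-1 v1=1; positions = 9 10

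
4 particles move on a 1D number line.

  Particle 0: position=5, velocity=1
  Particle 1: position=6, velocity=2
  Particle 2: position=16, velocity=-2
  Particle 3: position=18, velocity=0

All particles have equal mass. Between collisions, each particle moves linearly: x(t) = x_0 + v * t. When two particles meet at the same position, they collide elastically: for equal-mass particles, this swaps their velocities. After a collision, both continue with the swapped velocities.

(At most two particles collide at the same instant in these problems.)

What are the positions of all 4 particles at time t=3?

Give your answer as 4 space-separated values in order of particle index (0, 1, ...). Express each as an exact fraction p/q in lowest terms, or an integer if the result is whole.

Collision at t=5/2: particles 1 and 2 swap velocities; positions: p0=15/2 p1=11 p2=11 p3=18; velocities now: v0=1 v1=-2 v2=2 v3=0
Advance to t=3 (no further collisions before then); velocities: v0=1 v1=-2 v2=2 v3=0; positions = 8 10 12 18

Answer: 8 10 12 18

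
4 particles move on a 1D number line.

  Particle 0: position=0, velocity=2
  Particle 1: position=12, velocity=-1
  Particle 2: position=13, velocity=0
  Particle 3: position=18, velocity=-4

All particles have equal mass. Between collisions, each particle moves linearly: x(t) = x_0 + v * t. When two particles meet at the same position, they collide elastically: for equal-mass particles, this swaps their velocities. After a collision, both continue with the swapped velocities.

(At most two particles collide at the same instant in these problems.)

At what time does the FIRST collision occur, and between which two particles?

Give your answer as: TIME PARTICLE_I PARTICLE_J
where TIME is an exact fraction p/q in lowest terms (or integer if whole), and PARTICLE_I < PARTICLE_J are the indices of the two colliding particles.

Answer: 5/4 2 3

Derivation:
Pair (0,1): pos 0,12 vel 2,-1 -> gap=12, closing at 3/unit, collide at t=4
Pair (1,2): pos 12,13 vel -1,0 -> not approaching (rel speed -1 <= 0)
Pair (2,3): pos 13,18 vel 0,-4 -> gap=5, closing at 4/unit, collide at t=5/4
Earliest collision: t=5/4 between 2 and 3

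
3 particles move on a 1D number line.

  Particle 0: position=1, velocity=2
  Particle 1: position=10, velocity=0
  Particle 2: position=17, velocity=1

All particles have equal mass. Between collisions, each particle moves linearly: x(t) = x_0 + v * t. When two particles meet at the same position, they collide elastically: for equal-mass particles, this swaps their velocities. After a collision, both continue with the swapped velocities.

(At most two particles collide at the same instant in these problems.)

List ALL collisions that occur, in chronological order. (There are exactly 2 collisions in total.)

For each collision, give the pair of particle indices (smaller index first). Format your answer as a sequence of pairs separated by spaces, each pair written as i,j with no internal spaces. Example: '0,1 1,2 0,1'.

Answer: 0,1 1,2

Derivation:
Collision at t=9/2: particles 0 and 1 swap velocities; positions: p0=10 p1=10 p2=43/2; velocities now: v0=0 v1=2 v2=1
Collision at t=16: particles 1 and 2 swap velocities; positions: p0=10 p1=33 p2=33; velocities now: v0=0 v1=1 v2=2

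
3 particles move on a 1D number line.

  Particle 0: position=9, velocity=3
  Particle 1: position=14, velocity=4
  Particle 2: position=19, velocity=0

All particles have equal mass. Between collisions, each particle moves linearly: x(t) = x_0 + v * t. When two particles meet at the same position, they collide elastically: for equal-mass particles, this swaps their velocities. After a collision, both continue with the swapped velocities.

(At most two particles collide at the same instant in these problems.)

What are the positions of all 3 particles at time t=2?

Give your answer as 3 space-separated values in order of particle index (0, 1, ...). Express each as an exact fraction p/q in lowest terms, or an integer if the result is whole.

Collision at t=5/4: particles 1 and 2 swap velocities; positions: p0=51/4 p1=19 p2=19; velocities now: v0=3 v1=0 v2=4
Advance to t=2 (no further collisions before then); velocities: v0=3 v1=0 v2=4; positions = 15 19 22

Answer: 15 19 22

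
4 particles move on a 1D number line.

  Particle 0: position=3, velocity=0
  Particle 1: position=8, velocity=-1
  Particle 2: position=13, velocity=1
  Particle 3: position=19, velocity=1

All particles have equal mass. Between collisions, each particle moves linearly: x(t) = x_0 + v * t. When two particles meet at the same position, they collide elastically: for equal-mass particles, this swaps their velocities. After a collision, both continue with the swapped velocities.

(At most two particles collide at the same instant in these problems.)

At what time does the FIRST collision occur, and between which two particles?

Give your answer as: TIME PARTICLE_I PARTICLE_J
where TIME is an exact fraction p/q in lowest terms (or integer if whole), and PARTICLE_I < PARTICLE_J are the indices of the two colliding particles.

Answer: 5 0 1

Derivation:
Pair (0,1): pos 3,8 vel 0,-1 -> gap=5, closing at 1/unit, collide at t=5
Pair (1,2): pos 8,13 vel -1,1 -> not approaching (rel speed -2 <= 0)
Pair (2,3): pos 13,19 vel 1,1 -> not approaching (rel speed 0 <= 0)
Earliest collision: t=5 between 0 and 1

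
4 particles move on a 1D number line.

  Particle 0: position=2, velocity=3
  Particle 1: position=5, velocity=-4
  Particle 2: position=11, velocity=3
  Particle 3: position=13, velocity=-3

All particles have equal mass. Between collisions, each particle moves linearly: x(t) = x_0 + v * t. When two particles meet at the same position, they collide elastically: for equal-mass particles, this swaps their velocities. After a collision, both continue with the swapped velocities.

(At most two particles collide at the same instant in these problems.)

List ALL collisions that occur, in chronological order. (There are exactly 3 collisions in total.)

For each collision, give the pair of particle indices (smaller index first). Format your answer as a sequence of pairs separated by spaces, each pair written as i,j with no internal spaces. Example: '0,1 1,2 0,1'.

Collision at t=1/3: particles 2 and 3 swap velocities; positions: p0=3 p1=11/3 p2=12 p3=12; velocities now: v0=3 v1=-4 v2=-3 v3=3
Collision at t=3/7: particles 0 and 1 swap velocities; positions: p0=23/7 p1=23/7 p2=82/7 p3=86/7; velocities now: v0=-4 v1=3 v2=-3 v3=3
Collision at t=11/6: particles 1 and 2 swap velocities; positions: p0=-7/3 p1=15/2 p2=15/2 p3=33/2; velocities now: v0=-4 v1=-3 v2=3 v3=3

Answer: 2,3 0,1 1,2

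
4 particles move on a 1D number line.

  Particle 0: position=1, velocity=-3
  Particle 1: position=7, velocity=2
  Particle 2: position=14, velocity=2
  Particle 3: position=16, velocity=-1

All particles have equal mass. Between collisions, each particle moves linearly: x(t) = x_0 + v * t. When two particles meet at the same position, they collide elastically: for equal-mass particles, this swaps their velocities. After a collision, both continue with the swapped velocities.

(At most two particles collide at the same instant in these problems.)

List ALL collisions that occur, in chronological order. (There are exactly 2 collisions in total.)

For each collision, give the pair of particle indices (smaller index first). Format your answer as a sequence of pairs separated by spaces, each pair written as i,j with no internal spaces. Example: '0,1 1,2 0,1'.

Collision at t=2/3: particles 2 and 3 swap velocities; positions: p0=-1 p1=25/3 p2=46/3 p3=46/3; velocities now: v0=-3 v1=2 v2=-1 v3=2
Collision at t=3: particles 1 and 2 swap velocities; positions: p0=-8 p1=13 p2=13 p3=20; velocities now: v0=-3 v1=-1 v2=2 v3=2

Answer: 2,3 1,2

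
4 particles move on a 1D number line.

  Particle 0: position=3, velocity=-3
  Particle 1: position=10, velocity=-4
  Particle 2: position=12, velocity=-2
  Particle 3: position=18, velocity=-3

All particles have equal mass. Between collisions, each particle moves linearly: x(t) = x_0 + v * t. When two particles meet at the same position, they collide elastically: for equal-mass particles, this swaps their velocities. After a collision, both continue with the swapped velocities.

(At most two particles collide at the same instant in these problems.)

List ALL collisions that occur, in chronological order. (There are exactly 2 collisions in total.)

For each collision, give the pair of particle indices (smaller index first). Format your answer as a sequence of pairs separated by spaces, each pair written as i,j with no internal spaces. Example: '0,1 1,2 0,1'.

Answer: 2,3 0,1

Derivation:
Collision at t=6: particles 2 and 3 swap velocities; positions: p0=-15 p1=-14 p2=0 p3=0; velocities now: v0=-3 v1=-4 v2=-3 v3=-2
Collision at t=7: particles 0 and 1 swap velocities; positions: p0=-18 p1=-18 p2=-3 p3=-2; velocities now: v0=-4 v1=-3 v2=-3 v3=-2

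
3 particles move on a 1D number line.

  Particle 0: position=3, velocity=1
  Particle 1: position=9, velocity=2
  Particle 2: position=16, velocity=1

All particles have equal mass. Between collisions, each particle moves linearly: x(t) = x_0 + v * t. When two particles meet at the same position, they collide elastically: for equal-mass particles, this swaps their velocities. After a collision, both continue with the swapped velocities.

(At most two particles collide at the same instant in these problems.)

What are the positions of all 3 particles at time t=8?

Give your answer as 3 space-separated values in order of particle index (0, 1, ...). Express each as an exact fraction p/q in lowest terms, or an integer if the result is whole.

Answer: 11 24 25

Derivation:
Collision at t=7: particles 1 and 2 swap velocities; positions: p0=10 p1=23 p2=23; velocities now: v0=1 v1=1 v2=2
Advance to t=8 (no further collisions before then); velocities: v0=1 v1=1 v2=2; positions = 11 24 25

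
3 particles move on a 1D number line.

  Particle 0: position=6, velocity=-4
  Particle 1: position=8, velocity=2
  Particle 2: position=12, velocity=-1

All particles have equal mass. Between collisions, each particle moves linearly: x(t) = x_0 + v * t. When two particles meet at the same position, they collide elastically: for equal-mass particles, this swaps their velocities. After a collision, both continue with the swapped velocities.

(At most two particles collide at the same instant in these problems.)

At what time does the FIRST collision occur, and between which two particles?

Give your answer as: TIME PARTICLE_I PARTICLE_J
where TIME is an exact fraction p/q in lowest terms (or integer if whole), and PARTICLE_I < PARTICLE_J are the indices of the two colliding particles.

Answer: 4/3 1 2

Derivation:
Pair (0,1): pos 6,8 vel -4,2 -> not approaching (rel speed -6 <= 0)
Pair (1,2): pos 8,12 vel 2,-1 -> gap=4, closing at 3/unit, collide at t=4/3
Earliest collision: t=4/3 between 1 and 2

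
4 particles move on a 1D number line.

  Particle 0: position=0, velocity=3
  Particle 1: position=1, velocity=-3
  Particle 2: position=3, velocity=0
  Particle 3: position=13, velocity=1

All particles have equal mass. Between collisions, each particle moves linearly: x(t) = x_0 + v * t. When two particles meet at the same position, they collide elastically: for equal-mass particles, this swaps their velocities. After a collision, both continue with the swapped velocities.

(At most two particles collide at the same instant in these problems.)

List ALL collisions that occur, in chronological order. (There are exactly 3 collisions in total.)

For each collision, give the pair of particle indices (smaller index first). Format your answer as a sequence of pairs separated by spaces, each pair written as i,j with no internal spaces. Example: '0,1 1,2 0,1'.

Answer: 0,1 1,2 2,3

Derivation:
Collision at t=1/6: particles 0 and 1 swap velocities; positions: p0=1/2 p1=1/2 p2=3 p3=79/6; velocities now: v0=-3 v1=3 v2=0 v3=1
Collision at t=1: particles 1 and 2 swap velocities; positions: p0=-2 p1=3 p2=3 p3=14; velocities now: v0=-3 v1=0 v2=3 v3=1
Collision at t=13/2: particles 2 and 3 swap velocities; positions: p0=-37/2 p1=3 p2=39/2 p3=39/2; velocities now: v0=-3 v1=0 v2=1 v3=3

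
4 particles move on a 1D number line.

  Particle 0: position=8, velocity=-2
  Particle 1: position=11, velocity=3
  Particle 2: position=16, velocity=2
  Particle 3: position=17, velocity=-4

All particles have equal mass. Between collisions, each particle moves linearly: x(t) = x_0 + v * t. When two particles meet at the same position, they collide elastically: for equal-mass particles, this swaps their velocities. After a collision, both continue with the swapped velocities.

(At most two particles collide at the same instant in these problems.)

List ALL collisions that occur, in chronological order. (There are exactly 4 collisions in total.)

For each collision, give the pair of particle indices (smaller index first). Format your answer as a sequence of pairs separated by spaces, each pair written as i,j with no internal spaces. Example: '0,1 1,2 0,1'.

Collision at t=1/6: particles 2 and 3 swap velocities; positions: p0=23/3 p1=23/2 p2=49/3 p3=49/3; velocities now: v0=-2 v1=3 v2=-4 v3=2
Collision at t=6/7: particles 1 and 2 swap velocities; positions: p0=44/7 p1=95/7 p2=95/7 p3=124/7; velocities now: v0=-2 v1=-4 v2=3 v3=2
Collision at t=9/2: particles 0 and 1 swap velocities; positions: p0=-1 p1=-1 p2=49/2 p3=25; velocities now: v0=-4 v1=-2 v2=3 v3=2
Collision at t=5: particles 2 and 3 swap velocities; positions: p0=-3 p1=-2 p2=26 p3=26; velocities now: v0=-4 v1=-2 v2=2 v3=3

Answer: 2,3 1,2 0,1 2,3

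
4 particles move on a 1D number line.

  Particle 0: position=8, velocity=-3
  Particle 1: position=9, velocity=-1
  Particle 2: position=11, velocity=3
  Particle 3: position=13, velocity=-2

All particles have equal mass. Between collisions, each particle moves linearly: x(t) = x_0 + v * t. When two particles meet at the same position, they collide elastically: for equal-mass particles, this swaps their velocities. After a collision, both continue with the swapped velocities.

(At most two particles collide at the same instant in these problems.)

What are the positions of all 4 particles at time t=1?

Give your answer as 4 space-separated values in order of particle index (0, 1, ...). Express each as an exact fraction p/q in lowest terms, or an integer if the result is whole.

Answer: 5 8 11 14

Derivation:
Collision at t=2/5: particles 2 and 3 swap velocities; positions: p0=34/5 p1=43/5 p2=61/5 p3=61/5; velocities now: v0=-3 v1=-1 v2=-2 v3=3
Advance to t=1 (no further collisions before then); velocities: v0=-3 v1=-1 v2=-2 v3=3; positions = 5 8 11 14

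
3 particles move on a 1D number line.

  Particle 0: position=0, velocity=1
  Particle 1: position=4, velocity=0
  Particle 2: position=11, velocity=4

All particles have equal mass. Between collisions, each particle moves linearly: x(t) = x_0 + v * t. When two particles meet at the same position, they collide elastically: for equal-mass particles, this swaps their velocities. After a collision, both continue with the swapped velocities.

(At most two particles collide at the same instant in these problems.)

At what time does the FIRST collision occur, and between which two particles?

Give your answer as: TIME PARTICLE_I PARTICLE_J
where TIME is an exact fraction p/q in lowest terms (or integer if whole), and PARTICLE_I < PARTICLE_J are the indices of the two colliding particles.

Pair (0,1): pos 0,4 vel 1,0 -> gap=4, closing at 1/unit, collide at t=4
Pair (1,2): pos 4,11 vel 0,4 -> not approaching (rel speed -4 <= 0)
Earliest collision: t=4 between 0 and 1

Answer: 4 0 1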